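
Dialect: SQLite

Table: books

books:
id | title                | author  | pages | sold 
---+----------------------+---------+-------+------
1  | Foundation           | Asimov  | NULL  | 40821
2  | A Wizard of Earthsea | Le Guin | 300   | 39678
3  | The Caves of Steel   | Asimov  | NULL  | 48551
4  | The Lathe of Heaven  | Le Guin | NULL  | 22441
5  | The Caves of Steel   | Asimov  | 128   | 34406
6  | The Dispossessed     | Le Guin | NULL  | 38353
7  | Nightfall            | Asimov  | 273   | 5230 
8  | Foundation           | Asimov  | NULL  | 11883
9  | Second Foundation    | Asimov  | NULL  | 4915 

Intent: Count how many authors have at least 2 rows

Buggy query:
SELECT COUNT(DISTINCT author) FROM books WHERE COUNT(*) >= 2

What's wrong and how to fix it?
Bug: WHERE filters individual rows, not groups, so a group-level COUNT is invalid there

Fix: Group first with HAVING COUNT(*) >= 2, then COUNT the resulting groups

Corrected query:
SELECT COUNT(*) FROM (SELECT author FROM books GROUP BY author HAVING COUNT(*) >= 2)

Result:
COUNT(*)
--------
2       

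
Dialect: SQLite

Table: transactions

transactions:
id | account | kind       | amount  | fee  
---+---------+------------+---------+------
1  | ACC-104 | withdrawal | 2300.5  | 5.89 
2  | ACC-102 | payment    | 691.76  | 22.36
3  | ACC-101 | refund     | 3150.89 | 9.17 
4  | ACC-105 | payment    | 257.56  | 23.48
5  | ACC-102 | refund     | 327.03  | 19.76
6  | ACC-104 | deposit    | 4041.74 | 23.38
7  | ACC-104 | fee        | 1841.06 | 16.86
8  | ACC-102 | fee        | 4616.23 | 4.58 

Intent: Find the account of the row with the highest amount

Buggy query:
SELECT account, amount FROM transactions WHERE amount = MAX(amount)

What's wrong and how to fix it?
Bug: WHERE is evaluated per row; an aggregate over the whole table isn't defined there

Fix: Wrap MAX in a scalar subquery so WHERE compares against a single value

Corrected query:
SELECT account, amount FROM transactions WHERE amount = (SELECT MAX(amount) FROM transactions)

Result:
account | amount 
--------+--------
ACC-102 | 4616.23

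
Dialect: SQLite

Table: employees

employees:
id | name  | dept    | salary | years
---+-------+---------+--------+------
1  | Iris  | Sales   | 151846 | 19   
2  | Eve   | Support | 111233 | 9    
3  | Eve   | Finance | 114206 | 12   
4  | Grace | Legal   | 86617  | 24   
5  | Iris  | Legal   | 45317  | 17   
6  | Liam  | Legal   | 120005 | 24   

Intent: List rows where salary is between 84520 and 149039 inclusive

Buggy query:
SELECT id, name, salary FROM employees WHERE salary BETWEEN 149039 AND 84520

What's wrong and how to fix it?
Bug: BETWEEN expects the lower bound first; with 149039 AND 84520 the range is empty

Fix: Swap the bounds so the smaller value comes first

Corrected query:
SELECT id, name, salary FROM employees WHERE salary BETWEEN 84520 AND 149039

Result:
id | name  | salary
---+-------+-------
2  | Eve   | 111233
3  | Eve   | 114206
4  | Grace | 86617 
6  | Liam  | 120005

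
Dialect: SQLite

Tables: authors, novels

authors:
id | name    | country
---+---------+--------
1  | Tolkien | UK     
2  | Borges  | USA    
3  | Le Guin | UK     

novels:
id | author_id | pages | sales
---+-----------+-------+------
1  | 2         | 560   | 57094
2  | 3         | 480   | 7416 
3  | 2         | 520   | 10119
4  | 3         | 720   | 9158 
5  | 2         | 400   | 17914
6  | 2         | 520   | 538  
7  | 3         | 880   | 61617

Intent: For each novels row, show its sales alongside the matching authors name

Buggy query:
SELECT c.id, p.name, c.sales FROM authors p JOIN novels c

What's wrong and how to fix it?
Bug: JOIN with no ON clause produces a cartesian product; every novels row pairs with every authors row

Fix: Specify the join condition linking the foreign key to the parent id

Corrected query:
SELECT c.id, p.name, c.sales FROM authors p JOIN novels c ON c.author_id = p.id

Result:
id | name    | sales
---+---------+------
1  | Borges  | 57094
2  | Le Guin | 7416 
3  | Borges  | 10119
4  | Le Guin | 9158 
5  | Borges  | 17914
6  | Borges  | 538  
7  | Le Guin | 61617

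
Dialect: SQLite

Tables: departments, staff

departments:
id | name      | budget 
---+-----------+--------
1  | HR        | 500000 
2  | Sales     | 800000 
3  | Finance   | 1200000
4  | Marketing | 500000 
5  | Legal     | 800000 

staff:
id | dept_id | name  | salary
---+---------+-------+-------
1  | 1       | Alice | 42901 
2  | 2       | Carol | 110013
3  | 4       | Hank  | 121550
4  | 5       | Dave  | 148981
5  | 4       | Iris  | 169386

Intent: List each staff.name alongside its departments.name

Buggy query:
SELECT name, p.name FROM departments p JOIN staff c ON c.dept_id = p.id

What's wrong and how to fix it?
Bug: 'name' exists in both joined tables, so the database can't tell which one is meant

Fix: Qualify the column with its table alias (c.name)

Corrected query:
SELECT c.name, p.name FROM departments p JOIN staff c ON c.dept_id = p.id

Result:
name  | name     
------+----------
Alice | HR       
Carol | Sales    
Hank  | Marketing
Dave  | Legal    
Iris  | Marketing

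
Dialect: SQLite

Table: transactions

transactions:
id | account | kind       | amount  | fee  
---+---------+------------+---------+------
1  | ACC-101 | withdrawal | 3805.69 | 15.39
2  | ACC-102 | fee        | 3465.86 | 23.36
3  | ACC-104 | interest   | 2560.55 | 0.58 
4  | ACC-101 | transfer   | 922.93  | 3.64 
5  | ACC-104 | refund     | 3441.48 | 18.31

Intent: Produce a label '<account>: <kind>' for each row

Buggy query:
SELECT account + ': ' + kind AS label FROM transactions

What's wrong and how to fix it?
Bug: '+' is numeric addition; on text columns SQLite converts them to 0 instead of concatenating

Fix: Use the || operator for string concatenation

Corrected query:
SELECT account || ': ' || kind AS label FROM transactions

Result:
label              
-------------------
ACC-101: withdrawal
ACC-102: fee       
ACC-104: interest  
ACC-101: transfer  
ACC-104: refund    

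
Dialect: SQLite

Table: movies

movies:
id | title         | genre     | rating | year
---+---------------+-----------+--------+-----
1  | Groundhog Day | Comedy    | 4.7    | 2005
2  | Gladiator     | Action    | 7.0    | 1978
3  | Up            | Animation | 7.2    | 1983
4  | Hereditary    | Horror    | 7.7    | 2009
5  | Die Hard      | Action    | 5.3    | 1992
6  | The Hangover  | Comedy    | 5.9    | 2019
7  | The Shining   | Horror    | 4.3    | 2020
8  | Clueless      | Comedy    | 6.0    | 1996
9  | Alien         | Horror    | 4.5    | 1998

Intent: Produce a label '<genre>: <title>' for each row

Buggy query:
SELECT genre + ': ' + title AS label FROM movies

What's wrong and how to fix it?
Bug: '+' is numeric addition; on text columns SQLite converts them to 0 instead of concatenating

Fix: Use the || operator for string concatenation

Corrected query:
SELECT genre || ': ' || title AS label FROM movies

Result:
label                
---------------------
Comedy: Groundhog Day
Action: Gladiator    
Animation: Up        
Horror: Hereditary   
Action: Die Hard     
Comedy: The Hangover 
Horror: The Shining  
Comedy: Clueless     
Horror: Alien        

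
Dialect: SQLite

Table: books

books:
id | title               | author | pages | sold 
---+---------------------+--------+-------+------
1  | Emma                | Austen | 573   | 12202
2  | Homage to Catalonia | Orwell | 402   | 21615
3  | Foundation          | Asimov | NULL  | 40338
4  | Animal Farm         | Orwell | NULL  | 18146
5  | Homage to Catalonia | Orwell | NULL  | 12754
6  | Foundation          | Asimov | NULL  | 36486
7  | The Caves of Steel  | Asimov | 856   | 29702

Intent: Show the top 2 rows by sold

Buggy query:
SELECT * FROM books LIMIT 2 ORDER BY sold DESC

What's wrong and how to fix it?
Bug: ORDER BY cannot follow LIMIT; LIMIT is the final clause

Fix: Swap the clauses: ORDER BY first, then LIMIT

Corrected query:
SELECT * FROM books ORDER BY sold DESC LIMIT 2

Result:
id | title      | author | pages | sold 
---+------------+--------+-------+------
3  | Foundation | Asimov | NULL  | 40338
6  | Foundation | Asimov | NULL  | 36486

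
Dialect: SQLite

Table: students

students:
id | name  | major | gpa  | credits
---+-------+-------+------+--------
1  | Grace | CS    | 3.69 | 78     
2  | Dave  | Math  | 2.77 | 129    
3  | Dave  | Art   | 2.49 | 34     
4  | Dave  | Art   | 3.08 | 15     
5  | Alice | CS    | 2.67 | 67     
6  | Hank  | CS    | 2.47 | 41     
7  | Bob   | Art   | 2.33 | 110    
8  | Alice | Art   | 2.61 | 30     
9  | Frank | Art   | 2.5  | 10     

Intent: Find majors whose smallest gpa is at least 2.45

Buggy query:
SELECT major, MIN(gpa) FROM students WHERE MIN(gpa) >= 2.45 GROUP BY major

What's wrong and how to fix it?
Bug: Aggregates like MIN are computed per group after WHERE runs

Fix: Replace WHERE with HAVING after the GROUP BY

Corrected query:
SELECT major, MIN(gpa) FROM students GROUP BY major HAVING MIN(gpa) >= 2.45

Result:
major | MIN(gpa)
------+---------
CS    | 2.47    
Math  | 2.77    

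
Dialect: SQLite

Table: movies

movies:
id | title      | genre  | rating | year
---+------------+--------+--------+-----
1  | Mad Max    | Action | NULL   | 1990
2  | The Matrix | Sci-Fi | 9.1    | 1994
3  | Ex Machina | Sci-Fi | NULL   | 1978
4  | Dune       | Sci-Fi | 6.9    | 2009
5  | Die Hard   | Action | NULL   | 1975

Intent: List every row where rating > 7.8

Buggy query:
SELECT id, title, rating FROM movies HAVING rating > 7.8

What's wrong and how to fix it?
Bug: HAVING filters the output of aggregation, but this query has no GROUP BY and no aggregate functions, so SQLite rejects it (HAVING clause on a non-aggregate query); the condition here is per row

Fix: Replace HAVING with WHERE since the condition applies to individual rows

Corrected query:
SELECT id, title, rating FROM movies WHERE rating > 7.8

Result:
id | title      | rating
---+------------+-------
2  | The Matrix | 9.1   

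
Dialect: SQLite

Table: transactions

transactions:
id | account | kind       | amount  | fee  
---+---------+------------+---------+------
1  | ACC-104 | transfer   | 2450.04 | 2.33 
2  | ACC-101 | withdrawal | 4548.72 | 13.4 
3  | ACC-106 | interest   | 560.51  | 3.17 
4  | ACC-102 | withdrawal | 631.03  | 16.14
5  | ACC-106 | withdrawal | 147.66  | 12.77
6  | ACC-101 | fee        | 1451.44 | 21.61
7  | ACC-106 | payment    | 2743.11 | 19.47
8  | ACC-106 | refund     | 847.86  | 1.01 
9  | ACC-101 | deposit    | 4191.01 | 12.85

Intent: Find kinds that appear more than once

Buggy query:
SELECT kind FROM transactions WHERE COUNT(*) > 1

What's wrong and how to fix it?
Bug: WHERE can't reference COUNT(*); aggregates are computed after WHERE

Fix: Group first, then use HAVING for the count condition

Corrected query:
SELECT kind FROM transactions GROUP BY kind HAVING COUNT(*) > 1

Result:
kind      
----------
withdrawal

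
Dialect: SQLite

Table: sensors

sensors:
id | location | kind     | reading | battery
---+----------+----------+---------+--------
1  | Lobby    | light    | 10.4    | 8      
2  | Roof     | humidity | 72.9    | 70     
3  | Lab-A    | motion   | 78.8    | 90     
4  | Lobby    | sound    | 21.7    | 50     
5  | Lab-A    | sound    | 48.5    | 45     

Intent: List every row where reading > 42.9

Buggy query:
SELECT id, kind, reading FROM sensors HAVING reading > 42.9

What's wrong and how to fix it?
Bug: HAVING filters the output of aggregation, but this query has no GROUP BY and no aggregate functions, so SQLite rejects it (HAVING clause on a non-aggregate query); the condition here is per row

Fix: Use WHERE for row-level filtering

Corrected query:
SELECT id, kind, reading FROM sensors WHERE reading > 42.9

Result:
id | kind     | reading
---+----------+--------
2  | humidity | 72.9   
3  | motion   | 78.8   
5  | sound    | 48.5   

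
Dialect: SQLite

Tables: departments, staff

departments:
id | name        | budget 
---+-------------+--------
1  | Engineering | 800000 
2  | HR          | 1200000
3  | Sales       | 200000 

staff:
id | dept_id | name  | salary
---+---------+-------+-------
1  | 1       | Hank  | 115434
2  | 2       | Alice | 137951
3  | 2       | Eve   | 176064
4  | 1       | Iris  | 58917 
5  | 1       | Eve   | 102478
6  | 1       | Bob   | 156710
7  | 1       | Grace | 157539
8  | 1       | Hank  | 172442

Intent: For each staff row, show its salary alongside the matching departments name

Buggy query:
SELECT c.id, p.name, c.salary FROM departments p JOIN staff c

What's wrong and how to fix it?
Bug: JOIN with no ON clause produces a cartesian product; every staff row pairs with every departments row

Fix: Specify the join condition linking the foreign key to the parent id

Corrected query:
SELECT c.id, p.name, c.salary FROM departments p JOIN staff c ON c.dept_id = p.id

Result:
id | name        | salary
---+-------------+-------
1  | Engineering | 115434
2  | HR          | 137951
3  | HR          | 176064
4  | Engineering | 58917 
5  | Engineering | 102478
6  | Engineering | 156710
7  | Engineering | 157539
8  | Engineering | 172442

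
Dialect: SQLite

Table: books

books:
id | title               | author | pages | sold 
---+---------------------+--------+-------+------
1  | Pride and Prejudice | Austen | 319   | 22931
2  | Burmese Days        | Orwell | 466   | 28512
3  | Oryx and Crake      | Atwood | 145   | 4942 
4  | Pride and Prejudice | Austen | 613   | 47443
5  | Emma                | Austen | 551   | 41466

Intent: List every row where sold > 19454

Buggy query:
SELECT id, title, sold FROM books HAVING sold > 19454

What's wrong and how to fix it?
Bug: HAVING filters the output of aggregation, but this query has no GROUP BY and no aggregate functions, so SQLite rejects it (HAVING clause on a non-aggregate query); the condition here is per row

Fix: Replace HAVING with WHERE since the condition applies to individual rows

Corrected query:
SELECT id, title, sold FROM books WHERE sold > 19454

Result:
id | title               | sold 
---+---------------------+------
1  | Pride and Prejudice | 22931
2  | Burmese Days        | 28512
4  | Pride and Prejudice | 47443
5  | Emma                | 41466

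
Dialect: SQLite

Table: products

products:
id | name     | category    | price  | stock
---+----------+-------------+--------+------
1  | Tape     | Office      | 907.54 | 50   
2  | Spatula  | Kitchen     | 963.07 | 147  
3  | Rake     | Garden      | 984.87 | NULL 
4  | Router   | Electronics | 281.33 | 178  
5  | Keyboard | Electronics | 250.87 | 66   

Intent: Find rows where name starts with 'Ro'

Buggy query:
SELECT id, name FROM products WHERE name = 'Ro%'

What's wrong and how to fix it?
Bug: Wildcards only work with LIKE; '=' treats '%' as a literal character

Fix: Replace '=' with LIKE so 'Ro%' is treated as a pattern

Corrected query:
SELECT id, name FROM products WHERE name LIKE 'Ro%'

Result:
id | name  
---+-------
4  | Router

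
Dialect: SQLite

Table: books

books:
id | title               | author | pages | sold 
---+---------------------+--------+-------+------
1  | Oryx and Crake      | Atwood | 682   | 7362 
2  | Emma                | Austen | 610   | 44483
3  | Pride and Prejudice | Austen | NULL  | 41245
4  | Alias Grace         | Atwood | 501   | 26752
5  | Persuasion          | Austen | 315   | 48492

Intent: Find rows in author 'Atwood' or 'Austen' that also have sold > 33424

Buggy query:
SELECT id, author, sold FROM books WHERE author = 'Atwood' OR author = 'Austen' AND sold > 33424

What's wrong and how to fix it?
Bug: AND binds tighter than OR, so this parses as author = 'Atwood' OR (author = 'Austen' AND sold > 33424)

Fix: Group the OR with parentheses (or use IN), then AND the threshold

Corrected query:
SELECT id, author, sold FROM books WHERE (author = 'Atwood' OR author = 'Austen') AND sold > 33424

Result:
id | author | sold 
---+--------+------
2  | Austen | 44483
3  | Austen | 41245
5  | Austen | 48492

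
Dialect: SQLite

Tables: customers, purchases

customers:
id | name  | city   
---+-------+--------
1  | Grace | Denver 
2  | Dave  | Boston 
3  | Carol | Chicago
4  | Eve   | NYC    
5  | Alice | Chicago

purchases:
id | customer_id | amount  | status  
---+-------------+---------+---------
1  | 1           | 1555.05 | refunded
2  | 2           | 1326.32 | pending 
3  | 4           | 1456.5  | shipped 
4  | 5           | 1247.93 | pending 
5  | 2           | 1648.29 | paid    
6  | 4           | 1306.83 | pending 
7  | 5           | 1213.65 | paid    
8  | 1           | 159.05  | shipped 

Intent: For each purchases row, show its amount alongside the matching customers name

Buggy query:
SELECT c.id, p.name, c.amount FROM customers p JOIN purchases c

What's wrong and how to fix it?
Bug: JOIN with no ON clause produces a cartesian product; every purchases row pairs with every customers row

Fix: Add ON c.customer_id = p.id to the JOIN

Corrected query:
SELECT c.id, p.name, c.amount FROM customers p JOIN purchases c ON c.customer_id = p.id

Result:
id | name  | amount 
---+-------+--------
1  | Grace | 1555.05
2  | Dave  | 1326.32
3  | Eve   | 1456.5 
4  | Alice | 1247.93
5  | Dave  | 1648.29
6  | Eve   | 1306.83
7  | Alice | 1213.65
8  | Grace | 159.05 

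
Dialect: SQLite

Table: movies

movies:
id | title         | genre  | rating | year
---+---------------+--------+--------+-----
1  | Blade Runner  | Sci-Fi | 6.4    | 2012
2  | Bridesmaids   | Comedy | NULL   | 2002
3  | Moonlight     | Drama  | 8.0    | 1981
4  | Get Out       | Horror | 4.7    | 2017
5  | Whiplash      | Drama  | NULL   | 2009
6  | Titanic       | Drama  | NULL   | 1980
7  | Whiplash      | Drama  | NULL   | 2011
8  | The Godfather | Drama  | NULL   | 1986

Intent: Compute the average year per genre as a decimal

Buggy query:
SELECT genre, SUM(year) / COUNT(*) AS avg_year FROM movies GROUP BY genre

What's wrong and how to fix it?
Bug: Both operands are integers, so '/' performs integer division and truncates

Fix: Multiply by 1.0 (or CAST to REAL) to force floating-point division

Corrected query:
SELECT genre, SUM(year) * 1.0 / COUNT(*) AS avg_year FROM movies GROUP BY genre

Result:
genre  | avg_year
-------+---------
Comedy | 2002    
Drama  | 1993.4  
Horror | 2017    
Sci-Fi | 2012    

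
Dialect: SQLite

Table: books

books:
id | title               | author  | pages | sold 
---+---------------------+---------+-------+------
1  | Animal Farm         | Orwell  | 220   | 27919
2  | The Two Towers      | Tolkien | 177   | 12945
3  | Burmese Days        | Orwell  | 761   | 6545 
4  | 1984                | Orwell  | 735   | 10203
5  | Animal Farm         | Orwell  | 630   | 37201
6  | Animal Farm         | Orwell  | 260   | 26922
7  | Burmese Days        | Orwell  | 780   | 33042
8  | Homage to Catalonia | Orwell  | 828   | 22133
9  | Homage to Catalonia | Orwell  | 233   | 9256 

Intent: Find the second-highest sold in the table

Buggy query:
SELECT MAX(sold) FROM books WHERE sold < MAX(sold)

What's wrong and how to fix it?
Bug: The inner MAX is an aggregate inside WHERE, which is not allowed

Fix: Put the inner MAX in a scalar subquery

Corrected query:
SELECT MAX(sold) FROM books WHERE sold < (SELECT MAX(sold) FROM books)

Result:
MAX(sold)
---------
33042    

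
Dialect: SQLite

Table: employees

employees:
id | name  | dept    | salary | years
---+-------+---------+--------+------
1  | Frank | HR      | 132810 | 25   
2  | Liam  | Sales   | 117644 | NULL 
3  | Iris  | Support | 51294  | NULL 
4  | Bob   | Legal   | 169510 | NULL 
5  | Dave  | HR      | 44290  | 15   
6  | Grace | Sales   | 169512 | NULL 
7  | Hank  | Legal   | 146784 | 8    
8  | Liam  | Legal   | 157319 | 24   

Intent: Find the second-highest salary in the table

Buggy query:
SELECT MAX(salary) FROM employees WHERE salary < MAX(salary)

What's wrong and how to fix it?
Bug: The inner MAX is an aggregate inside WHERE, which is not allowed

Fix: Compute the overall MAX in a subquery, then take MAX of rows below it

Corrected query:
SELECT MAX(salary) FROM employees WHERE salary < (SELECT MAX(salary) FROM employees)

Result:
MAX(salary)
-----------
169510     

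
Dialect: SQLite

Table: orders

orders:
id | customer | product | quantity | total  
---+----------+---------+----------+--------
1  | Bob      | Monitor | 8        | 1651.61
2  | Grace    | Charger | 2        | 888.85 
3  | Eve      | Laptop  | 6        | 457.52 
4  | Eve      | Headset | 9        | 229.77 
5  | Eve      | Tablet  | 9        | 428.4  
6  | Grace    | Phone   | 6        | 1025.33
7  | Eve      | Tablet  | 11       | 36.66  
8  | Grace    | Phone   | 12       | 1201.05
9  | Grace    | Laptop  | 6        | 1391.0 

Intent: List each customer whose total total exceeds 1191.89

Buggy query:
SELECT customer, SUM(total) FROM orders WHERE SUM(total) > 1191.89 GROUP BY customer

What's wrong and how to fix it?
Bug: SUM(total) is an aggregate, but WHERE filters rows before aggregation

Fix: Move the aggregate condition to a HAVING clause

Corrected query:
SELECT customer, SUM(total) FROM orders GROUP BY customer HAVING SUM(total) > 1191.89

Result:
customer | SUM(total)
---------+-----------
Bob      | 1651.61   
Grace    | 4506.23   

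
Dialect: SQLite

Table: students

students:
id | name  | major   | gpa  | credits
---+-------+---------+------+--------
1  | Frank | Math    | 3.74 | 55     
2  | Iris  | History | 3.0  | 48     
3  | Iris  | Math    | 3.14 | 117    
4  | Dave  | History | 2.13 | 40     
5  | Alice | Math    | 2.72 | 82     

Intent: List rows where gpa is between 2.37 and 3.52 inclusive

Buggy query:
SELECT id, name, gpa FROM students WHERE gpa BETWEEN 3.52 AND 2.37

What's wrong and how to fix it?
Bug: The bounds are reversed; BETWEEN a AND b requires a <= b to match anything

Fix: Swap the bounds so the smaller value comes first

Corrected query:
SELECT id, name, gpa FROM students WHERE gpa BETWEEN 2.37 AND 3.52

Result:
id | name  | gpa 
---+-------+-----
2  | Iris  | 3   
3  | Iris  | 3.14
5  | Alice | 2.72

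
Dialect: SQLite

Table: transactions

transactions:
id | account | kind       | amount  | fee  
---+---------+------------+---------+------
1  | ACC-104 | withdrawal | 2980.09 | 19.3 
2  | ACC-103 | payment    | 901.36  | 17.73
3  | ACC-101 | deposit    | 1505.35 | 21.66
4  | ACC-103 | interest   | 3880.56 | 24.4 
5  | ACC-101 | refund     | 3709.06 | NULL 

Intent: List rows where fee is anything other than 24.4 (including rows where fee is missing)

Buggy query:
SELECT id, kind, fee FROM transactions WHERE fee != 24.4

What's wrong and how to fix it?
Bug: Inequality against NULL is unknown, not true; rows with NULL are dropped

Fix: Add an explicit OR fee IS NULL to include the missing-value rows

Corrected query:
SELECT id, kind, fee FROM transactions WHERE fee != 24.4 OR fee IS NULL

Result:
id | kind       | fee  
---+------------+------
1  | withdrawal | 19.3 
2  | payment    | 17.73
3  | deposit    | 21.66
5  | refund     | NULL 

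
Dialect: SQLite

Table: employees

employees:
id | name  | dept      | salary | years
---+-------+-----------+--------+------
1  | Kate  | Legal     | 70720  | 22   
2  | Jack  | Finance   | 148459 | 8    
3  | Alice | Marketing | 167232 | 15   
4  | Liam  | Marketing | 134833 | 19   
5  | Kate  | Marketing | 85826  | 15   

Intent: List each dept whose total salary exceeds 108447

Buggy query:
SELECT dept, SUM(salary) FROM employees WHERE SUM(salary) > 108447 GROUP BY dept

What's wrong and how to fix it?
Bug: Aggregate functions cannot appear in a WHERE clause

Fix: Use HAVING (which filters groups after aggregation) instead of WHERE

Corrected query:
SELECT dept, SUM(salary) FROM employees GROUP BY dept HAVING SUM(salary) > 108447

Result:
dept      | SUM(salary)
----------+------------
Finance   | 148459     
Marketing | 387891     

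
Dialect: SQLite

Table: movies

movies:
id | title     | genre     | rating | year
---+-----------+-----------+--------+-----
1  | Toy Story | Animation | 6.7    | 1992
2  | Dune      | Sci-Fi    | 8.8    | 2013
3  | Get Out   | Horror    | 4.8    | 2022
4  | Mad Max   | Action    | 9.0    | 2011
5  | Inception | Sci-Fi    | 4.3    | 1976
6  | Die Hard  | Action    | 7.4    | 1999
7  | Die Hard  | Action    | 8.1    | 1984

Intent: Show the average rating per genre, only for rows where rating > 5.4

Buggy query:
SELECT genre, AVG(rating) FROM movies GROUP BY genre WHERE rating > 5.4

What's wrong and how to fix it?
Bug: WHERE cannot follow GROUP BY

Fix: Place WHERE between FROM and GROUP BY

Corrected query:
SELECT genre, AVG(rating) FROM movies WHERE rating > 5.4 GROUP BY genre

Result:
genre     | AVG(rating)
----------+------------
Action    | 8.166667   
Animation | 6.7        
Sci-Fi    | 8.8        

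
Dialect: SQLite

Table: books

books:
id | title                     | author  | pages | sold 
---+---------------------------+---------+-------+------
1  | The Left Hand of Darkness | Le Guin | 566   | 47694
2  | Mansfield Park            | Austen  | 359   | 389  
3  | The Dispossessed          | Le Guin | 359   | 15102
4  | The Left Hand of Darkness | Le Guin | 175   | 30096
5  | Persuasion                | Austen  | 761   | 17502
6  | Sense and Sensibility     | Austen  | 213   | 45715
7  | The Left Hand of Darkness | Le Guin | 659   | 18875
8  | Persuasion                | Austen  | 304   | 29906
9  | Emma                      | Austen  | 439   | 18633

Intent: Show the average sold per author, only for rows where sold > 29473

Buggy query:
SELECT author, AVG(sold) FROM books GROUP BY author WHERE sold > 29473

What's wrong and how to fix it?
Bug: Row-level WHERE must come before GROUP BY in the clause order

Fix: Move the WHERE clause before GROUP BY

Corrected query:
SELECT author, AVG(sold) FROM books WHERE sold > 29473 GROUP BY author

Result:
author  | AVG(sold)
--------+----------
Austen  | 37810.5  
Le Guin | 38895    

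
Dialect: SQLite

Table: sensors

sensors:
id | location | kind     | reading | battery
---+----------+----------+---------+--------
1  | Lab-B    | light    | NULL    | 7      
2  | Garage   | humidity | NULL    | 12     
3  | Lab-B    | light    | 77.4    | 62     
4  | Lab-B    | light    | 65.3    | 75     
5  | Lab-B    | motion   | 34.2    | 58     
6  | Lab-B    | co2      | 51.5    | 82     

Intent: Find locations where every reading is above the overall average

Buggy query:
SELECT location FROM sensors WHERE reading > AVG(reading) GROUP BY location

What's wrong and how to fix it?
Bug: AVG() is an aggregate; it can't sit directly in WHERE

Fix: Compute the overall average in a scalar subquery and compare each group's MIN against it in HAVING

Corrected query:
SELECT location FROM sensors GROUP BY location HAVING MIN(reading) > (SELECT AVG(reading) FROM sensors)

Result:
(no rows)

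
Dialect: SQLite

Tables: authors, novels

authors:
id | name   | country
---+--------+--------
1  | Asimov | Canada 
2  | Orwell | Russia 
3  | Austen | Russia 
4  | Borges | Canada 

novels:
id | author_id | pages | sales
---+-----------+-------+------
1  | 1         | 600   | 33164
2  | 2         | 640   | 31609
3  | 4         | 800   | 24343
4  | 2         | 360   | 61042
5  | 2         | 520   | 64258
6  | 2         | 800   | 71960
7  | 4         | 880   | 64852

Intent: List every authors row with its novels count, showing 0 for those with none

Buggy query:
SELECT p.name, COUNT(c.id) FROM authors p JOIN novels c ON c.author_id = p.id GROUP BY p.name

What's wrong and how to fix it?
Bug: INNER JOIN drops authors rows that have no matching novels rows

Fix: Use LEFT JOIN so parents without children still appear (COUNT(c.id) gives 0)

Corrected query:
SELECT p.name, COUNT(c.id) FROM authors p LEFT JOIN novels c ON c.author_id = p.id GROUP BY p.name

Result:
name   | COUNT(c.id)
-------+------------
Asimov | 1          
Austen | 0          
Borges | 2          
Orwell | 4          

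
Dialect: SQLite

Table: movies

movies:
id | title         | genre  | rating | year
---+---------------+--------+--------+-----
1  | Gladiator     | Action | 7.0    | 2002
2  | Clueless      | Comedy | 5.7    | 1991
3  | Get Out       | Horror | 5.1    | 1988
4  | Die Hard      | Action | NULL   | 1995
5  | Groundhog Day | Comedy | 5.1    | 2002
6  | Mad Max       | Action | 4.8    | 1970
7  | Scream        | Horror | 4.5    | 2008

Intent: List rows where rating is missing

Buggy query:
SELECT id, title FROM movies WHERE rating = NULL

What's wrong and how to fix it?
Bug: Comparing to NULL with '=' never matches; NULL = NULL is unknown, not true

Fix: Use IS NULL to test for NULL

Corrected query:
SELECT id, title FROM movies WHERE rating IS NULL

Result:
id | title   
---+---------
4  | Die Hard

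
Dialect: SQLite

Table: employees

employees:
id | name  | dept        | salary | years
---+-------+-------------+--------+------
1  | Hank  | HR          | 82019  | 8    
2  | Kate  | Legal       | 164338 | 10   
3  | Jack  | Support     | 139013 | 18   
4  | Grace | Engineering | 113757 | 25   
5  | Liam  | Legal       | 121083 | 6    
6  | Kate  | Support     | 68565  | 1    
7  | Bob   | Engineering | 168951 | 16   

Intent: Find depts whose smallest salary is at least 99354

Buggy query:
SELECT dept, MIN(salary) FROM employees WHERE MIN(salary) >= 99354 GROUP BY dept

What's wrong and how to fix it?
Bug: MIN() in WHERE is a misuse of aggregate

Fix: Use HAVING for the per-group MIN condition

Corrected query:
SELECT dept, MIN(salary) FROM employees GROUP BY dept HAVING MIN(salary) >= 99354

Result:
dept        | MIN(salary)
------------+------------
Engineering | 113757     
Legal       | 121083     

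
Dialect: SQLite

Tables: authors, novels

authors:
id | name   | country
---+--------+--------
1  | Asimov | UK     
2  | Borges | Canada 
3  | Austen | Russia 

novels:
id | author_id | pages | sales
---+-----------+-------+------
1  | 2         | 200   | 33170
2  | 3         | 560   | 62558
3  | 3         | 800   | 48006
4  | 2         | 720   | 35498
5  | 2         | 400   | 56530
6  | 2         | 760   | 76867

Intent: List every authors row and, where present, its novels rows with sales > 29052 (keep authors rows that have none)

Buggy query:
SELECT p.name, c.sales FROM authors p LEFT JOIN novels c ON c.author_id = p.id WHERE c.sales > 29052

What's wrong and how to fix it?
Bug: Filtering c.sales in WHERE discards the NULL rows produced by LEFT JOIN, turning it into an inner join

Fix: Put 'c.sales > 29052' in the JOIN's ON clause instead of WHERE

Corrected query:
SELECT p.name, c.sales FROM authors p LEFT JOIN novels c ON c.author_id = p.id AND c.sales > 29052

Result:
name   | sales
-------+------
Asimov | NULL 
Borges | 33170
Borges | 35498
Borges | 56530
Borges | 76867
Austen | 48006
Austen | 62558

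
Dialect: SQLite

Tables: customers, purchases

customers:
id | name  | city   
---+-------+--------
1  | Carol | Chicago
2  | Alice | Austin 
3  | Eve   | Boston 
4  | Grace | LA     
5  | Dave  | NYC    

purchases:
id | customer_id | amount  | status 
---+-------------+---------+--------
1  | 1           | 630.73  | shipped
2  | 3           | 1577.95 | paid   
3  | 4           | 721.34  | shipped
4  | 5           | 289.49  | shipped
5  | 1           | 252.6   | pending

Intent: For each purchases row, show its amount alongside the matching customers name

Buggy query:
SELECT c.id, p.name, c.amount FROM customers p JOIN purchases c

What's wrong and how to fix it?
Bug: JOIN with no ON clause produces a cartesian product; every purchases row pairs with every customers row

Fix: Specify the join condition linking the foreign key to the parent id

Corrected query:
SELECT c.id, p.name, c.amount FROM customers p JOIN purchases c ON c.customer_id = p.id

Result:
id | name  | amount 
---+-------+--------
1  | Carol | 630.73 
2  | Eve   | 1577.95
3  | Grace | 721.34 
4  | Dave  | 289.49 
5  | Carol | 252.6  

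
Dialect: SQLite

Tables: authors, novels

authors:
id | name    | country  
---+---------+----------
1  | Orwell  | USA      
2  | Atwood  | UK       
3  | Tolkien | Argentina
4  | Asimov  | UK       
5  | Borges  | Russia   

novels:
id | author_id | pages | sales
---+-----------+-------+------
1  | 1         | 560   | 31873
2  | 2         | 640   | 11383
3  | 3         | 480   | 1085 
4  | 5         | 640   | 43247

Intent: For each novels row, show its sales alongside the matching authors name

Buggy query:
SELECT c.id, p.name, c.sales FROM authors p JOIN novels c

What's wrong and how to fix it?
Bug: JOIN with no ON clause produces a cartesian product; every novels row pairs with every authors row

Fix: Specify the join condition linking the foreign key to the parent id

Corrected query:
SELECT c.id, p.name, c.sales FROM authors p JOIN novels c ON c.author_id = p.id

Result:
id | name    | sales
---+---------+------
1  | Orwell  | 31873
2  | Atwood  | 11383
3  | Tolkien | 1085 
4  | Borges  | 43247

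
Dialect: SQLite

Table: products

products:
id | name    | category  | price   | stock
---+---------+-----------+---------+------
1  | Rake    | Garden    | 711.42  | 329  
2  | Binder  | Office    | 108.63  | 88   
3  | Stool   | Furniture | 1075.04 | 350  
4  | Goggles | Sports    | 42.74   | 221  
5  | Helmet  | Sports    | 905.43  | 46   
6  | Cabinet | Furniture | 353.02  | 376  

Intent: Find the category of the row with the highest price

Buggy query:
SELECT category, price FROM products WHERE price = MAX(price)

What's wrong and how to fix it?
Bug: MAX(price) is an aggregate and cannot be used directly in WHERE

Fix: Use a subquery: WHERE price = (SELECT MAX(price) FROM products)

Corrected query:
SELECT category, price FROM products WHERE price = (SELECT MAX(price) FROM products)

Result:
category  | price  
----------+--------
Furniture | 1075.04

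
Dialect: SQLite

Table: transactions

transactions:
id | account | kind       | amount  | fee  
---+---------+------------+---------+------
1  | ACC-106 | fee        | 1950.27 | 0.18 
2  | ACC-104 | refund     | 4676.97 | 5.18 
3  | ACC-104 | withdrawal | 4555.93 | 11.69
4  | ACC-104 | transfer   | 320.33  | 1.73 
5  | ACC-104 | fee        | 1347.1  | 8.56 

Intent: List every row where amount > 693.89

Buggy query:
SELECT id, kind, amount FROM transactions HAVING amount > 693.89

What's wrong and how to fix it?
Bug: This is a non-aggregate query (no GROUP BY, no aggregates), so in SQLite the HAVING clause is invalid here; a row-level condition belongs in WHERE

Fix: Use WHERE for row-level filtering

Corrected query:
SELECT id, kind, amount FROM transactions WHERE amount > 693.89

Result:
id | kind       | amount 
---+------------+--------
1  | fee        | 1950.27
2  | refund     | 4676.97
3  | withdrawal | 4555.93
5  | fee        | 1347.1 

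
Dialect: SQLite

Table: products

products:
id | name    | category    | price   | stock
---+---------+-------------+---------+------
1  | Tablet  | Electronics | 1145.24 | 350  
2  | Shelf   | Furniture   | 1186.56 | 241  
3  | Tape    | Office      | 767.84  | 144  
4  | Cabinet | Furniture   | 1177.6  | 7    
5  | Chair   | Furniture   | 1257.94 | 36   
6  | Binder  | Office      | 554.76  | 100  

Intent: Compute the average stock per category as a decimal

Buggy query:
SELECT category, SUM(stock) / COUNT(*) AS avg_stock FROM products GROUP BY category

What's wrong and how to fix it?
Bug: Both operands are integers, so '/' performs integer division and truncates

Fix: Cast one side to REAL so the division keeps the fractional part

Corrected query:
SELECT category, SUM(stock) * 1.0 / COUNT(*) AS avg_stock FROM products GROUP BY category

Result:
category    | avg_stock
------------+----------
Electronics | 350      
Furniture   | 94.666667
Office      | 122      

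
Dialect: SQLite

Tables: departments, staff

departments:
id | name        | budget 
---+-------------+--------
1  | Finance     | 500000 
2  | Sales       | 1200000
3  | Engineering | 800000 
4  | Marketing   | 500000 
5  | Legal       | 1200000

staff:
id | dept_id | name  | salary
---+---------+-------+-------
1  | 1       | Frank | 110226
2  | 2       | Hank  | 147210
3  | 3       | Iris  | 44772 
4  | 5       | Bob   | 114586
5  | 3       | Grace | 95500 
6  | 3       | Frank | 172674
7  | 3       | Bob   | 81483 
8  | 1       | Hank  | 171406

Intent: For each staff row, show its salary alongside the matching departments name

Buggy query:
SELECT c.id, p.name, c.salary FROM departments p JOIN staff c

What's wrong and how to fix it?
Bug: JOIN with no ON clause produces a cartesian product; every staff row pairs with every departments row

Fix: Add ON c.dept_id = p.id to the JOIN

Corrected query:
SELECT c.id, p.name, c.salary FROM departments p JOIN staff c ON c.dept_id = p.id

Result:
id | name        | salary
---+-------------+-------
1  | Finance     | 110226
2  | Sales       | 147210
3  | Engineering | 44772 
4  | Legal       | 114586
5  | Engineering | 95500 
6  | Engineering | 172674
7  | Engineering | 81483 
8  | Finance     | 171406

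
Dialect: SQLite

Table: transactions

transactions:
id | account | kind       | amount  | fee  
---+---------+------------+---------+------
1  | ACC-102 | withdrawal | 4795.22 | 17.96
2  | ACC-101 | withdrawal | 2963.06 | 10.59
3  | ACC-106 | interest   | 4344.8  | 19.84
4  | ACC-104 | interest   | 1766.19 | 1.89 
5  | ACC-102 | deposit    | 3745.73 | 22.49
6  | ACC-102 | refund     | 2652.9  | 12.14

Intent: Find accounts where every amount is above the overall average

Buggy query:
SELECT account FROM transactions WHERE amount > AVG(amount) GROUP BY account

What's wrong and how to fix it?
Bug: WHERE evaluates per row before aggregation, so AVG() is unavailable

Fix: Use a subquery for AVG and a HAVING MIN(...) filter so the condition holds for every row in the group

Corrected query:
SELECT account FROM transactions GROUP BY account HAVING MIN(amount) > (SELECT AVG(amount) FROM transactions)

Result:
account
-------
ACC-106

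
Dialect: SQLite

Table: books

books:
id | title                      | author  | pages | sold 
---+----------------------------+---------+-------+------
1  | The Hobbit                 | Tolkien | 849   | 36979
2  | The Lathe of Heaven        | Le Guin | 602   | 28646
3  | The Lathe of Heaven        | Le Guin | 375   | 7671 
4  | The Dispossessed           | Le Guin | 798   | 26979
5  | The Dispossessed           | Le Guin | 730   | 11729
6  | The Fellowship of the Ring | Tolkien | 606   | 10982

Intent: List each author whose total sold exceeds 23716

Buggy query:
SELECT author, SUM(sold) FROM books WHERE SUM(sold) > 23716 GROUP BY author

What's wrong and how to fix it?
Bug: WHERE runs before GROUP BY, so aggregates aren't available there

Fix: Use HAVING (which filters groups after aggregation) instead of WHERE

Corrected query:
SELECT author, SUM(sold) FROM books GROUP BY author HAVING SUM(sold) > 23716

Result:
author  | SUM(sold)
--------+----------
Le Guin | 75025    
Tolkien | 47961    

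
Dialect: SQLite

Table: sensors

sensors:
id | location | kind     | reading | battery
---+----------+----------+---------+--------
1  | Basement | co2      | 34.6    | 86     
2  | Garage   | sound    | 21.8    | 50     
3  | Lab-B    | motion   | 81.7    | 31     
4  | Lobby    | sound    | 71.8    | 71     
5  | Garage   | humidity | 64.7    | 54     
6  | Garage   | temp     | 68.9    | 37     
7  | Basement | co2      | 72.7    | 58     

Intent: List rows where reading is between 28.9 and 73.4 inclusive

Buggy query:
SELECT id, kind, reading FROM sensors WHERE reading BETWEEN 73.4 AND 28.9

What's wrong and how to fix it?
Bug: BETWEEN expects the lower bound first; with 73.4 AND 28.9 the range is empty

Fix: Swap the bounds so the smaller value comes first

Corrected query:
SELECT id, kind, reading FROM sensors WHERE reading BETWEEN 28.9 AND 73.4

Result:
id | kind     | reading
---+----------+--------
1  | co2      | 34.6   
4  | sound    | 71.8   
5  | humidity | 64.7   
6  | temp     | 68.9   
7  | co2      | 72.7   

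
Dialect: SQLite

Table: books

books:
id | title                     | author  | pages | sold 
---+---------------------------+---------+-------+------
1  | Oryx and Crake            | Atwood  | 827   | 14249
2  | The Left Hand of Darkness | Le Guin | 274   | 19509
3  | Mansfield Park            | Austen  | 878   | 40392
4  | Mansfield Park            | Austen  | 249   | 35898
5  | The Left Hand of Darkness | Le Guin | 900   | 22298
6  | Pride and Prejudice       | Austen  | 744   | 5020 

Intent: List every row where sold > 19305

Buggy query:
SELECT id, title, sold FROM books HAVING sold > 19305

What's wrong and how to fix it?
Bug: This is a non-aggregate query (no GROUP BY, no aggregates), so in SQLite the HAVING clause is invalid here; a row-level condition belongs in WHERE

Fix: Replace HAVING with WHERE since the condition applies to individual rows

Corrected query:
SELECT id, title, sold FROM books WHERE sold > 19305

Result:
id | title                     | sold 
---+---------------------------+------
2  | The Left Hand of Darkness | 19509
3  | Mansfield Park            | 40392
4  | Mansfield Park            | 35898
5  | The Left Hand of Darkness | 22298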